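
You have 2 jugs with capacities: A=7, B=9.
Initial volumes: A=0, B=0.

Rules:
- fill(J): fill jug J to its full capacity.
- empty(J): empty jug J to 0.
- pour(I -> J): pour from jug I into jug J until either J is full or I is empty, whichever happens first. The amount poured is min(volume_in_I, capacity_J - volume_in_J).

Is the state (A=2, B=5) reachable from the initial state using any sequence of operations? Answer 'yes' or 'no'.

BFS explored all 32 reachable states.
Reachable set includes: (0,0), (0,1), (0,2), (0,3), (0,4), (0,5), (0,6), (0,7), (0,8), (0,9), (1,0), (1,9) ...
Target (A=2, B=5) not in reachable set → no.

Answer: no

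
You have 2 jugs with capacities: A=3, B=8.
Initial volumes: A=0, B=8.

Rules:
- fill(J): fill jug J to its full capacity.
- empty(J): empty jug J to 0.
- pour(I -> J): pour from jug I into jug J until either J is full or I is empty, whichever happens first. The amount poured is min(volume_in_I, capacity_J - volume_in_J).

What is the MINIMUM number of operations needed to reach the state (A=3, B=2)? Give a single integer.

BFS from (A=0, B=8). One shortest path:
  1. pour(B -> A) -> (A=3 B=5)
  2. empty(A) -> (A=0 B=5)
  3. pour(B -> A) -> (A=3 B=2)
Reached target in 3 moves.

Answer: 3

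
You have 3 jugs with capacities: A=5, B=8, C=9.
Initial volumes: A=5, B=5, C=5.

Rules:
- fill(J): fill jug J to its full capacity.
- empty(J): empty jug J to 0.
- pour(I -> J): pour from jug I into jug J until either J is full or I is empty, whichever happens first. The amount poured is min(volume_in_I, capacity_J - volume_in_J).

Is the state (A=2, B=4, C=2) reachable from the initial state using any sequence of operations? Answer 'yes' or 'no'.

Answer: no

Derivation:
BFS explored all 316 reachable states.
Reachable set includes: (0,0,0), (0,0,1), (0,0,2), (0,0,3), (0,0,4), (0,0,5), (0,0,6), (0,0,7), (0,0,8), (0,0,9), (0,1,0), (0,1,1) ...
Target (A=2, B=4, C=2) not in reachable set → no.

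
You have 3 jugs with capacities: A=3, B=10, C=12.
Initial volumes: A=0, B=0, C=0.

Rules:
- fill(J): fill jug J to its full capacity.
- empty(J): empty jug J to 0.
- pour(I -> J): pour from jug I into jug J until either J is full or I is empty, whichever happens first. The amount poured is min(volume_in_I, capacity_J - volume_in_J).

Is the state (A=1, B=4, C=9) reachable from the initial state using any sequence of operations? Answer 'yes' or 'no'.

BFS explored all 374 reachable states.
Reachable set includes: (0,0,0), (0,0,1), (0,0,2), (0,0,3), (0,0,4), (0,0,5), (0,0,6), (0,0,7), (0,0,8), (0,0,9), (0,0,10), (0,0,11) ...
Target (A=1, B=4, C=9) not in reachable set → no.

Answer: no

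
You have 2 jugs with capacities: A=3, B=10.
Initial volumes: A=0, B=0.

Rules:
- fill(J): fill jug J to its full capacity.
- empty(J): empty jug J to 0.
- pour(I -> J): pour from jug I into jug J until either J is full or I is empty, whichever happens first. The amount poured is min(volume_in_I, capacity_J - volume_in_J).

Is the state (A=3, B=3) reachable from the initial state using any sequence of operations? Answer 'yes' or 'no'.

BFS from (A=0, B=0):
  1. fill(A) -> (A=3 B=0)
  2. pour(A -> B) -> (A=0 B=3)
  3. fill(A) -> (A=3 B=3)
Target reached → yes.

Answer: yes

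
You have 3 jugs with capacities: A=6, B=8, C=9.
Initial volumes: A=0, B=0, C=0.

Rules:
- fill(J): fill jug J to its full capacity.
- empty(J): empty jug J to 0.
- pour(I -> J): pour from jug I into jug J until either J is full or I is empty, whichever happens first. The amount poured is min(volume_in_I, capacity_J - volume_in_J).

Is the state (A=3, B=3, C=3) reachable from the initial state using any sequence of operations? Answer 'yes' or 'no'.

Answer: no

Derivation:
BFS explored all 350 reachable states.
Reachable set includes: (0,0,0), (0,0,1), (0,0,2), (0,0,3), (0,0,4), (0,0,5), (0,0,6), (0,0,7), (0,0,8), (0,0,9), (0,1,0), (0,1,1) ...
Target (A=3, B=3, C=3) not in reachable set → no.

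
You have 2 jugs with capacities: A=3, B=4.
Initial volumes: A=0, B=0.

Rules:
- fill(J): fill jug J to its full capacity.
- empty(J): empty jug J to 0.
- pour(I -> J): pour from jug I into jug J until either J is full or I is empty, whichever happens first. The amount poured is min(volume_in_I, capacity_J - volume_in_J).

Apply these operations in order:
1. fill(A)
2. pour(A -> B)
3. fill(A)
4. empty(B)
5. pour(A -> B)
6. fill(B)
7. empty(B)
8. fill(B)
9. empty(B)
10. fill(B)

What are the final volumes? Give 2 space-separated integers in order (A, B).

Step 1: fill(A) -> (A=3 B=0)
Step 2: pour(A -> B) -> (A=0 B=3)
Step 3: fill(A) -> (A=3 B=3)
Step 4: empty(B) -> (A=3 B=0)
Step 5: pour(A -> B) -> (A=0 B=3)
Step 6: fill(B) -> (A=0 B=4)
Step 7: empty(B) -> (A=0 B=0)
Step 8: fill(B) -> (A=0 B=4)
Step 9: empty(B) -> (A=0 B=0)
Step 10: fill(B) -> (A=0 B=4)

Answer: 0 4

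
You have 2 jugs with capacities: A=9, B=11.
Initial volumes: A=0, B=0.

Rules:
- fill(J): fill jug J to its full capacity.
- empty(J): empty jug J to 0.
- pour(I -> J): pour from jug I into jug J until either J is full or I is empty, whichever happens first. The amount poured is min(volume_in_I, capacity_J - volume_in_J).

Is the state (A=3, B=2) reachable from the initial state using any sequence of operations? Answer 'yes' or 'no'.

Answer: no

Derivation:
BFS explored all 40 reachable states.
Reachable set includes: (0,0), (0,1), (0,2), (0,3), (0,4), (0,5), (0,6), (0,7), (0,8), (0,9), (0,10), (0,11) ...
Target (A=3, B=2) not in reachable set → no.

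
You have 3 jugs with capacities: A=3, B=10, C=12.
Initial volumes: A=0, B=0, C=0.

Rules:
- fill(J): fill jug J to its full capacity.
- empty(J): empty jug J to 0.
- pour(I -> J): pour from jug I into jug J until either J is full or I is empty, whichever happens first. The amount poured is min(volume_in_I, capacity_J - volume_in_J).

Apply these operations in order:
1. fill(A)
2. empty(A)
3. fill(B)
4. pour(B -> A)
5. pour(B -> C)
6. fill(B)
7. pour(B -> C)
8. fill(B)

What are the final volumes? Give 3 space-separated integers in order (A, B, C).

Answer: 3 10 12

Derivation:
Step 1: fill(A) -> (A=3 B=0 C=0)
Step 2: empty(A) -> (A=0 B=0 C=0)
Step 3: fill(B) -> (A=0 B=10 C=0)
Step 4: pour(B -> A) -> (A=3 B=7 C=0)
Step 5: pour(B -> C) -> (A=3 B=0 C=7)
Step 6: fill(B) -> (A=3 B=10 C=7)
Step 7: pour(B -> C) -> (A=3 B=5 C=12)
Step 8: fill(B) -> (A=3 B=10 C=12)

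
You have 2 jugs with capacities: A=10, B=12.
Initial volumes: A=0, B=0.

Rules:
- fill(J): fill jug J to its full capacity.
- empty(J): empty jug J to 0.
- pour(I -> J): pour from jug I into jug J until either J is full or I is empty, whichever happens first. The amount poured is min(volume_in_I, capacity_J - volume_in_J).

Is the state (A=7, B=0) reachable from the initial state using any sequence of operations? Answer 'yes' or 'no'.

Answer: no

Derivation:
BFS explored all 22 reachable states.
Reachable set includes: (0,0), (0,2), (0,4), (0,6), (0,8), (0,10), (0,12), (2,0), (2,12), (4,0), (4,12), (6,0) ...
Target (A=7, B=0) not in reachable set → no.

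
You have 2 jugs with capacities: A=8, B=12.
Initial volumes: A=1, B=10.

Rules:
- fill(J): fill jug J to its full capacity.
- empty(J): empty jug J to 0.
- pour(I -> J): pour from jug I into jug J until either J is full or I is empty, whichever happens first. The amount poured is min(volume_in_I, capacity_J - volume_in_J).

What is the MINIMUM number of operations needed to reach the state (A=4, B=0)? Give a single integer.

BFS from (A=1, B=10). One shortest path:
  1. empty(A) -> (A=0 B=10)
  2. fill(B) -> (A=0 B=12)
  3. pour(B -> A) -> (A=8 B=4)
  4. empty(A) -> (A=0 B=4)
  5. pour(B -> A) -> (A=4 B=0)
Reached target in 5 moves.

Answer: 5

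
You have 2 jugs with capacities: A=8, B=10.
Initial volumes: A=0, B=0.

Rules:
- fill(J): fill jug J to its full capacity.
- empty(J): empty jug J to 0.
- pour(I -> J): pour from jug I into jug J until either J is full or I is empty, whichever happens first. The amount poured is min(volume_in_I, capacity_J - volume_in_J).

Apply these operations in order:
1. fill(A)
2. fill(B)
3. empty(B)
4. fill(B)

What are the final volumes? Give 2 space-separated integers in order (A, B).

Step 1: fill(A) -> (A=8 B=0)
Step 2: fill(B) -> (A=8 B=10)
Step 3: empty(B) -> (A=8 B=0)
Step 4: fill(B) -> (A=8 B=10)

Answer: 8 10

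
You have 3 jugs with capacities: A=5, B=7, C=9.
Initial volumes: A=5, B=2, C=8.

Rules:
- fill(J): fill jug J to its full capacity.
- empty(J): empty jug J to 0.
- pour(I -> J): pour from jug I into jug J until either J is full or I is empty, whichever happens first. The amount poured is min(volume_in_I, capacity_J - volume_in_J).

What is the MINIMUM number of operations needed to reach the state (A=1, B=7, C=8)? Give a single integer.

BFS from (A=5, B=2, C=8). One shortest path:
  1. fill(B) -> (A=5 B=7 C=8)
  2. pour(B -> C) -> (A=5 B=6 C=9)
  3. empty(C) -> (A=5 B=6 C=0)
  4. pour(A -> C) -> (A=0 B=6 C=5)
  5. fill(A) -> (A=5 B=6 C=5)
  6. pour(A -> C) -> (A=1 B=6 C=9)
  7. pour(C -> B) -> (A=1 B=7 C=8)
Reached target in 7 moves.

Answer: 7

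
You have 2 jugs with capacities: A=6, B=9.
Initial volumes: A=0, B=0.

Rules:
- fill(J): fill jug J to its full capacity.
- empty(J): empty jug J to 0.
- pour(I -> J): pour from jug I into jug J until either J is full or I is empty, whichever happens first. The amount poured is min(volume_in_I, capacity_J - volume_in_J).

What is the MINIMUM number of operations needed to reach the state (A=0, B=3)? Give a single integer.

BFS from (A=0, B=0). One shortest path:
  1. fill(B) -> (A=0 B=9)
  2. pour(B -> A) -> (A=6 B=3)
  3. empty(A) -> (A=0 B=3)
Reached target in 3 moves.

Answer: 3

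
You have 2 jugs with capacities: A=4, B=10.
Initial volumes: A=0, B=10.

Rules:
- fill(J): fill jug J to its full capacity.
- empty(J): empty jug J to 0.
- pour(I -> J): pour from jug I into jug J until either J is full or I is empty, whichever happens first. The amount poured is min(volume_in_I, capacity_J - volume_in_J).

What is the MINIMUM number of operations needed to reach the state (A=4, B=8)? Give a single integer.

Answer: 6

Derivation:
BFS from (A=0, B=10). One shortest path:
  1. fill(A) -> (A=4 B=10)
  2. empty(B) -> (A=4 B=0)
  3. pour(A -> B) -> (A=0 B=4)
  4. fill(A) -> (A=4 B=4)
  5. pour(A -> B) -> (A=0 B=8)
  6. fill(A) -> (A=4 B=8)
Reached target in 6 moves.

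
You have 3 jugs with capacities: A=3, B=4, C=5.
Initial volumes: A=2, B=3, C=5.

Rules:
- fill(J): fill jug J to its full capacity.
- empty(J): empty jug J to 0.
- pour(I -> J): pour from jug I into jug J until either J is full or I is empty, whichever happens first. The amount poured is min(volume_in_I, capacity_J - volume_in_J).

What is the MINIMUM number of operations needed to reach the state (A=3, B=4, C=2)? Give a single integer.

Answer: 3

Derivation:
BFS from (A=2, B=3, C=5). One shortest path:
  1. empty(A) -> (A=0 B=3 C=5)
  2. fill(B) -> (A=0 B=4 C=5)
  3. pour(C -> A) -> (A=3 B=4 C=2)
Reached target in 3 moves.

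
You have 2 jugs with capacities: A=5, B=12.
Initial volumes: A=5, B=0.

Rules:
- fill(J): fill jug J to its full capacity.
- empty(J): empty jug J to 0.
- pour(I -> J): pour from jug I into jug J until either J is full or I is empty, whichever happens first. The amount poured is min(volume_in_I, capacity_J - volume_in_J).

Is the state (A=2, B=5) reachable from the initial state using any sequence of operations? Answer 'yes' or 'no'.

Answer: no

Derivation:
BFS explored all 34 reachable states.
Reachable set includes: (0,0), (0,1), (0,2), (0,3), (0,4), (0,5), (0,6), (0,7), (0,8), (0,9), (0,10), (0,11) ...
Target (A=2, B=5) not in reachable set → no.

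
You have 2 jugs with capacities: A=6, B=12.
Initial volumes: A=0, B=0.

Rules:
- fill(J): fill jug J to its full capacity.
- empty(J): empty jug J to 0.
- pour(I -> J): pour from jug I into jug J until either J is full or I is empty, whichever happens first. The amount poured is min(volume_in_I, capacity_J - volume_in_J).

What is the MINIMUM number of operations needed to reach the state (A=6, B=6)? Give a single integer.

Answer: 2

Derivation:
BFS from (A=0, B=0). One shortest path:
  1. fill(B) -> (A=0 B=12)
  2. pour(B -> A) -> (A=6 B=6)
Reached target in 2 moves.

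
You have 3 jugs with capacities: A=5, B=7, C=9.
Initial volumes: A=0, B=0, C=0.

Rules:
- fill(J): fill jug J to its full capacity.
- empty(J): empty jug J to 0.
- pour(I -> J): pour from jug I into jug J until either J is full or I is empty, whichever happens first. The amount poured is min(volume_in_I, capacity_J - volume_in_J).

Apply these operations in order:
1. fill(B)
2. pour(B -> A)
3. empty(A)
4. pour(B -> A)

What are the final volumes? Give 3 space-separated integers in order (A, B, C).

Step 1: fill(B) -> (A=0 B=7 C=0)
Step 2: pour(B -> A) -> (A=5 B=2 C=0)
Step 3: empty(A) -> (A=0 B=2 C=0)
Step 4: pour(B -> A) -> (A=2 B=0 C=0)

Answer: 2 0 0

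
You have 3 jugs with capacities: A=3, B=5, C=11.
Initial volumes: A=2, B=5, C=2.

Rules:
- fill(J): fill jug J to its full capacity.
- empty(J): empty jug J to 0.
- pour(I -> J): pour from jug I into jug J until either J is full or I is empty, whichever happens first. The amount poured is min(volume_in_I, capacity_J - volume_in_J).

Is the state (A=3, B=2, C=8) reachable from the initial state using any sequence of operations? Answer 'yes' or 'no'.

BFS from (A=2, B=5, C=2):
  1. empty(B) -> (A=2 B=0 C=2)
  2. fill(C) -> (A=2 B=0 C=11)
  3. pour(A -> B) -> (A=0 B=2 C=11)
  4. pour(C -> A) -> (A=3 B=2 C=8)
Target reached → yes.

Answer: yes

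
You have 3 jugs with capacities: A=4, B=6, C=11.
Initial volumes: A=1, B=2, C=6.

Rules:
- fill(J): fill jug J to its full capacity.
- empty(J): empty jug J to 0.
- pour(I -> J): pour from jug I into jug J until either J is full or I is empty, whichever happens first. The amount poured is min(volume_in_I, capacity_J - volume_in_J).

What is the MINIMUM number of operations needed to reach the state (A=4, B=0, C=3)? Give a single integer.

Answer: 2

Derivation:
BFS from (A=1, B=2, C=6). One shortest path:
  1. empty(B) -> (A=1 B=0 C=6)
  2. pour(C -> A) -> (A=4 B=0 C=3)
Reached target in 2 moves.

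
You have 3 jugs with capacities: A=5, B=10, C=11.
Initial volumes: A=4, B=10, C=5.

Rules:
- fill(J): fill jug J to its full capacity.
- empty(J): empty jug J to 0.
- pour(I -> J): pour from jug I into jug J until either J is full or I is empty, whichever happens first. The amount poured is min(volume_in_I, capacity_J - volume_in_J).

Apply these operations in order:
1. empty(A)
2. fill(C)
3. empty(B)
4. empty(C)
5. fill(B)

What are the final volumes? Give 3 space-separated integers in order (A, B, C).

Step 1: empty(A) -> (A=0 B=10 C=5)
Step 2: fill(C) -> (A=0 B=10 C=11)
Step 3: empty(B) -> (A=0 B=0 C=11)
Step 4: empty(C) -> (A=0 B=0 C=0)
Step 5: fill(B) -> (A=0 B=10 C=0)

Answer: 0 10 0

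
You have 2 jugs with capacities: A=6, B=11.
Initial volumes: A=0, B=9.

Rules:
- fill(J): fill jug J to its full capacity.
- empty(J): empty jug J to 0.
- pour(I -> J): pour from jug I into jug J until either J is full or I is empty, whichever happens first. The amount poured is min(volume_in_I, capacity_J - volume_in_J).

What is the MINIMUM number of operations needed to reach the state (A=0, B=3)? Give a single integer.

Answer: 2

Derivation:
BFS from (A=0, B=9). One shortest path:
  1. pour(B -> A) -> (A=6 B=3)
  2. empty(A) -> (A=0 B=3)
Reached target in 2 moves.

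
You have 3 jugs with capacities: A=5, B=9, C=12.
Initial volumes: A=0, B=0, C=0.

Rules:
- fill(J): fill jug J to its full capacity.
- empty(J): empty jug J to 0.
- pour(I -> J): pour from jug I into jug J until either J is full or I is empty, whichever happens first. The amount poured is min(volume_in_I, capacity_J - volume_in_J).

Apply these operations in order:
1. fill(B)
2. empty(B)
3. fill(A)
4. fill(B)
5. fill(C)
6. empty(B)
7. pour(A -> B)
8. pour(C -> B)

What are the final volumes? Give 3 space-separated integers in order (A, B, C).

Answer: 0 9 8

Derivation:
Step 1: fill(B) -> (A=0 B=9 C=0)
Step 2: empty(B) -> (A=0 B=0 C=0)
Step 3: fill(A) -> (A=5 B=0 C=0)
Step 4: fill(B) -> (A=5 B=9 C=0)
Step 5: fill(C) -> (A=5 B=9 C=12)
Step 6: empty(B) -> (A=5 B=0 C=12)
Step 7: pour(A -> B) -> (A=0 B=5 C=12)
Step 8: pour(C -> B) -> (A=0 B=9 C=8)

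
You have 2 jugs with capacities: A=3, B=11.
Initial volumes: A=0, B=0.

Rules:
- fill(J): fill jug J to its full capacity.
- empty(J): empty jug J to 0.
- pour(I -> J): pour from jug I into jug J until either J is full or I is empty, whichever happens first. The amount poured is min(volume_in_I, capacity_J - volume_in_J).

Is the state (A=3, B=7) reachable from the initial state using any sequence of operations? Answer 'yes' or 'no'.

BFS from (A=0, B=0):
  1. fill(B) -> (A=0 B=11)
  2. pour(B -> A) -> (A=3 B=8)
  3. empty(A) -> (A=0 B=8)
  4. pour(B -> A) -> (A=3 B=5)
  5. empty(A) -> (A=0 B=5)
  6. pour(B -> A) -> (A=3 B=2)
  7. empty(A) -> (A=0 B=2)
  8. pour(B -> A) -> (A=2 B=0)
  9. fill(B) -> (A=2 B=11)
  10. pour(B -> A) -> (A=3 B=10)
  11. empty(A) -> (A=0 B=10)
  12. pour(B -> A) -> (A=3 B=7)
Target reached → yes.

Answer: yes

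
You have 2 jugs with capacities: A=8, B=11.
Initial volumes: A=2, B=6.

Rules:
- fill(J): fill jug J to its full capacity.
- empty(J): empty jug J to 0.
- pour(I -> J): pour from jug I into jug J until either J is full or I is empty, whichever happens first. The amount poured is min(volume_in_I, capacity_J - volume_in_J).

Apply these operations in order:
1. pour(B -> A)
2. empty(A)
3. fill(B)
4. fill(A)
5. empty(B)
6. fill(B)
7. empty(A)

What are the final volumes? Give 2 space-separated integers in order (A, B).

Answer: 0 11

Derivation:
Step 1: pour(B -> A) -> (A=8 B=0)
Step 2: empty(A) -> (A=0 B=0)
Step 3: fill(B) -> (A=0 B=11)
Step 4: fill(A) -> (A=8 B=11)
Step 5: empty(B) -> (A=8 B=0)
Step 6: fill(B) -> (A=8 B=11)
Step 7: empty(A) -> (A=0 B=11)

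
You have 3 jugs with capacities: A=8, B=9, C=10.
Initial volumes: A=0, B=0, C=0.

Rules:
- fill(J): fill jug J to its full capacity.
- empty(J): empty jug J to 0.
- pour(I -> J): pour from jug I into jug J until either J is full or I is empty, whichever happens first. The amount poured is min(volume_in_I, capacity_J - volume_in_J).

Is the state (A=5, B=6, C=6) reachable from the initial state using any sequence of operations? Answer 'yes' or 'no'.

Answer: no

Derivation:
BFS explored all 486 reachable states.
Reachable set includes: (0,0,0), (0,0,1), (0,0,2), (0,0,3), (0,0,4), (0,0,5), (0,0,6), (0,0,7), (0,0,8), (0,0,9), (0,0,10), (0,1,0) ...
Target (A=5, B=6, C=6) not in reachable set → no.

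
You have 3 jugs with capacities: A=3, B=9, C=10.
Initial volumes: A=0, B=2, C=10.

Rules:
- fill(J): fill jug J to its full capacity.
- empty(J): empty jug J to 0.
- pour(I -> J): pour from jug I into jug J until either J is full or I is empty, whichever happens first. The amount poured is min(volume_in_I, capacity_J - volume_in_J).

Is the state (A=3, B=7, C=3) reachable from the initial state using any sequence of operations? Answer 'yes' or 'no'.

Answer: yes

Derivation:
BFS from (A=0, B=2, C=10):
  1. empty(B) -> (A=0 B=0 C=10)
  2. pour(C -> A) -> (A=3 B=0 C=7)
  3. pour(C -> B) -> (A=3 B=7 C=0)
  4. pour(A -> C) -> (A=0 B=7 C=3)
  5. fill(A) -> (A=3 B=7 C=3)
Target reached → yes.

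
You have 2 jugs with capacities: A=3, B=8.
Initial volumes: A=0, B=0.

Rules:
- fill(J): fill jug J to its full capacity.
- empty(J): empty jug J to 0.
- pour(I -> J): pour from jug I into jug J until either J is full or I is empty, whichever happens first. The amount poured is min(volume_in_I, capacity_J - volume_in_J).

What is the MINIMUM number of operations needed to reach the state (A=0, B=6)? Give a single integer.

BFS from (A=0, B=0). One shortest path:
  1. fill(A) -> (A=3 B=0)
  2. pour(A -> B) -> (A=0 B=3)
  3. fill(A) -> (A=3 B=3)
  4. pour(A -> B) -> (A=0 B=6)
Reached target in 4 moves.

Answer: 4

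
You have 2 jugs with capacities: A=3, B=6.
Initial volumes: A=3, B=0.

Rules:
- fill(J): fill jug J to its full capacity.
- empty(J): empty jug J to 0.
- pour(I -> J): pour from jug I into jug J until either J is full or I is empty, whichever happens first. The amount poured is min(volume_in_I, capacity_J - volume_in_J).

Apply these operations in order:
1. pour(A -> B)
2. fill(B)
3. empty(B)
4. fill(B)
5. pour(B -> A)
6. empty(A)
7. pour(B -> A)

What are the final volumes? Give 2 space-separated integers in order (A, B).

Answer: 3 0

Derivation:
Step 1: pour(A -> B) -> (A=0 B=3)
Step 2: fill(B) -> (A=0 B=6)
Step 3: empty(B) -> (A=0 B=0)
Step 4: fill(B) -> (A=0 B=6)
Step 5: pour(B -> A) -> (A=3 B=3)
Step 6: empty(A) -> (A=0 B=3)
Step 7: pour(B -> A) -> (A=3 B=0)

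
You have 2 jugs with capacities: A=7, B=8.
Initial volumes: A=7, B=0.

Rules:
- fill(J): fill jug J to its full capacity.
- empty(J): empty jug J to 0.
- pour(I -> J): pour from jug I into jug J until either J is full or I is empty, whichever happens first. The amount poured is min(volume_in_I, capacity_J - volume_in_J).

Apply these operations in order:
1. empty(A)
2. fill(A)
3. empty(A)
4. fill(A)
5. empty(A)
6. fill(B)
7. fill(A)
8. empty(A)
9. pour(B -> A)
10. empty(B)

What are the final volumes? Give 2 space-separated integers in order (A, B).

Answer: 7 0

Derivation:
Step 1: empty(A) -> (A=0 B=0)
Step 2: fill(A) -> (A=7 B=0)
Step 3: empty(A) -> (A=0 B=0)
Step 4: fill(A) -> (A=7 B=0)
Step 5: empty(A) -> (A=0 B=0)
Step 6: fill(B) -> (A=0 B=8)
Step 7: fill(A) -> (A=7 B=8)
Step 8: empty(A) -> (A=0 B=8)
Step 9: pour(B -> A) -> (A=7 B=1)
Step 10: empty(B) -> (A=7 B=0)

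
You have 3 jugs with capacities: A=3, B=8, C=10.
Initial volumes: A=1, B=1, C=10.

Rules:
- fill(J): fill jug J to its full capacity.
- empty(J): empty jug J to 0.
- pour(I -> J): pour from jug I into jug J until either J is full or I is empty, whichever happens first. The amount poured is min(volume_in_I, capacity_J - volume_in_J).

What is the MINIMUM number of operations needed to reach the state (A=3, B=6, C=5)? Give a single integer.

Answer: 5

Derivation:
BFS from (A=1, B=1, C=10). One shortest path:
  1. empty(B) -> (A=1 B=0 C=10)
  2. pour(C -> B) -> (A=1 B=8 C=2)
  3. pour(B -> A) -> (A=3 B=6 C=2)
  4. pour(A -> C) -> (A=0 B=6 C=5)
  5. fill(A) -> (A=3 B=6 C=5)
Reached target in 5 moves.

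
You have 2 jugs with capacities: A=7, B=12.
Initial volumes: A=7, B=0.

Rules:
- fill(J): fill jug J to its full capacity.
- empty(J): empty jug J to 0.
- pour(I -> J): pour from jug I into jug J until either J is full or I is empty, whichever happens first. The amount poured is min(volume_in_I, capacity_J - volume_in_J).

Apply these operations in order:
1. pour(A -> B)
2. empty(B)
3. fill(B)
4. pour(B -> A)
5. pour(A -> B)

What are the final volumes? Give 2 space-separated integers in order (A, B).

Step 1: pour(A -> B) -> (A=0 B=7)
Step 2: empty(B) -> (A=0 B=0)
Step 3: fill(B) -> (A=0 B=12)
Step 4: pour(B -> A) -> (A=7 B=5)
Step 5: pour(A -> B) -> (A=0 B=12)

Answer: 0 12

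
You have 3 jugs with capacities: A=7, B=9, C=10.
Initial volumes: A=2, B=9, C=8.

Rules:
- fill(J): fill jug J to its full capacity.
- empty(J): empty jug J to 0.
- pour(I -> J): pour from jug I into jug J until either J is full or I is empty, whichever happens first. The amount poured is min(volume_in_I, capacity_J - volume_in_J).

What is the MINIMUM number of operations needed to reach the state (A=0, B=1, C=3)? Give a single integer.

Answer: 5

Derivation:
BFS from (A=2, B=9, C=8). One shortest path:
  1. empty(C) -> (A=2 B=9 C=0)
  2. pour(A -> C) -> (A=0 B=9 C=2)
  3. pour(B -> C) -> (A=0 B=1 C=10)
  4. pour(C -> A) -> (A=7 B=1 C=3)
  5. empty(A) -> (A=0 B=1 C=3)
Reached target in 5 moves.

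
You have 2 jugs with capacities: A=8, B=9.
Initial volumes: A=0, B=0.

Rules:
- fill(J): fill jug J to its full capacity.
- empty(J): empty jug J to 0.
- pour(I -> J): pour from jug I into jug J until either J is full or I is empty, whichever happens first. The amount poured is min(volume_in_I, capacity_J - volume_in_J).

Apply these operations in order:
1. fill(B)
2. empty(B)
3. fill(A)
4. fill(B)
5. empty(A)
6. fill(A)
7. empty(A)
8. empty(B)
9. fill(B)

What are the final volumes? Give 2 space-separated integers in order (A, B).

Step 1: fill(B) -> (A=0 B=9)
Step 2: empty(B) -> (A=0 B=0)
Step 3: fill(A) -> (A=8 B=0)
Step 4: fill(B) -> (A=8 B=9)
Step 5: empty(A) -> (A=0 B=9)
Step 6: fill(A) -> (A=8 B=9)
Step 7: empty(A) -> (A=0 B=9)
Step 8: empty(B) -> (A=0 B=0)
Step 9: fill(B) -> (A=0 B=9)

Answer: 0 9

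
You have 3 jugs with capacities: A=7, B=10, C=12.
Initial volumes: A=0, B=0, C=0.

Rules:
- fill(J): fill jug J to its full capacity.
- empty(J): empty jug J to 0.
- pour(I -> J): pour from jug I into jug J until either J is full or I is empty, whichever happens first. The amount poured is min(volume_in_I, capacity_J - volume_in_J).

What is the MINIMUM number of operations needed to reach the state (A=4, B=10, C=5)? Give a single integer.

BFS from (A=0, B=0, C=0). One shortest path:
  1. fill(A) -> (A=7 B=0 C=0)
  2. fill(C) -> (A=7 B=0 C=12)
  3. pour(A -> B) -> (A=0 B=7 C=12)
  4. pour(C -> A) -> (A=7 B=7 C=5)
  5. pour(A -> B) -> (A=4 B=10 C=5)
Reached target in 5 moves.

Answer: 5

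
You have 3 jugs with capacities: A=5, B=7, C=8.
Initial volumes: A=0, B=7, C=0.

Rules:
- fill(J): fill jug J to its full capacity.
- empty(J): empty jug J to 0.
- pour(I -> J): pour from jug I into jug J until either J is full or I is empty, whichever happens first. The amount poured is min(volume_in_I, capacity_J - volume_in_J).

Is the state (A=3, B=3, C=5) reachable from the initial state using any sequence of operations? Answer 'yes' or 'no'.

BFS explored all 264 reachable states.
Reachable set includes: (0,0,0), (0,0,1), (0,0,2), (0,0,3), (0,0,4), (0,0,5), (0,0,6), (0,0,7), (0,0,8), (0,1,0), (0,1,1), (0,1,2) ...
Target (A=3, B=3, C=5) not in reachable set → no.

Answer: no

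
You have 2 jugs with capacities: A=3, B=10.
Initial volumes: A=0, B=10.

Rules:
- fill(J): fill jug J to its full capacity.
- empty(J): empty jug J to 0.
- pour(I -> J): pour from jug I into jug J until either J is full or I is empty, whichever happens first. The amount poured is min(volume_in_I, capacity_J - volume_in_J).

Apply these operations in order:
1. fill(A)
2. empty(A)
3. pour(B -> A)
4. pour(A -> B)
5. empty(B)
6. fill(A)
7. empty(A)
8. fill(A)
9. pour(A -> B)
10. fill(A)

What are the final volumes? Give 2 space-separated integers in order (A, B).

Step 1: fill(A) -> (A=3 B=10)
Step 2: empty(A) -> (A=0 B=10)
Step 3: pour(B -> A) -> (A=3 B=7)
Step 4: pour(A -> B) -> (A=0 B=10)
Step 5: empty(B) -> (A=0 B=0)
Step 6: fill(A) -> (A=3 B=0)
Step 7: empty(A) -> (A=0 B=0)
Step 8: fill(A) -> (A=3 B=0)
Step 9: pour(A -> B) -> (A=0 B=3)
Step 10: fill(A) -> (A=3 B=3)

Answer: 3 3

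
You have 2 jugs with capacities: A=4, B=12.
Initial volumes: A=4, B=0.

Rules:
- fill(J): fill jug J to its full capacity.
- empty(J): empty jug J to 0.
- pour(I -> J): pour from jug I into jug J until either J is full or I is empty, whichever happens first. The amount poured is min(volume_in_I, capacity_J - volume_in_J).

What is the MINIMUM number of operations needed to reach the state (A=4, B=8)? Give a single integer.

Answer: 3

Derivation:
BFS from (A=4, B=0). One shortest path:
  1. empty(A) -> (A=0 B=0)
  2. fill(B) -> (A=0 B=12)
  3. pour(B -> A) -> (A=4 B=8)
Reached target in 3 moves.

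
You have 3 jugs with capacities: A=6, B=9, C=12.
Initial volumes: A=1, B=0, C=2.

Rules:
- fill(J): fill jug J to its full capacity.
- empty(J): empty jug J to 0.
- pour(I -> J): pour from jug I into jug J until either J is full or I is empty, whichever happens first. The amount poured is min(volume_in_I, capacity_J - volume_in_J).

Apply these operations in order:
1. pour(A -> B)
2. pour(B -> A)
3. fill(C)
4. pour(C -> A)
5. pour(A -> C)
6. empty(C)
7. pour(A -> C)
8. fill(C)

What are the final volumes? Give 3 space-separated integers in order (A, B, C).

Step 1: pour(A -> B) -> (A=0 B=1 C=2)
Step 2: pour(B -> A) -> (A=1 B=0 C=2)
Step 3: fill(C) -> (A=1 B=0 C=12)
Step 4: pour(C -> A) -> (A=6 B=0 C=7)
Step 5: pour(A -> C) -> (A=1 B=0 C=12)
Step 6: empty(C) -> (A=1 B=0 C=0)
Step 7: pour(A -> C) -> (A=0 B=0 C=1)
Step 8: fill(C) -> (A=0 B=0 C=12)

Answer: 0 0 12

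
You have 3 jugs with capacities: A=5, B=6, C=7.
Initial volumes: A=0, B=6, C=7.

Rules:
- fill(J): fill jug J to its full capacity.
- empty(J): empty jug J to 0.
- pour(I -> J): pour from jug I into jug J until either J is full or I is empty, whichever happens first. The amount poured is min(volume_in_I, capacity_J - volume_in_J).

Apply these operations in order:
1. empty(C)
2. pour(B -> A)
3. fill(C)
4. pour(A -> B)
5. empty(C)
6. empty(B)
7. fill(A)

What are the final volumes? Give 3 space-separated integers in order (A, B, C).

Step 1: empty(C) -> (A=0 B=6 C=0)
Step 2: pour(B -> A) -> (A=5 B=1 C=0)
Step 3: fill(C) -> (A=5 B=1 C=7)
Step 4: pour(A -> B) -> (A=0 B=6 C=7)
Step 5: empty(C) -> (A=0 B=6 C=0)
Step 6: empty(B) -> (A=0 B=0 C=0)
Step 7: fill(A) -> (A=5 B=0 C=0)

Answer: 5 0 0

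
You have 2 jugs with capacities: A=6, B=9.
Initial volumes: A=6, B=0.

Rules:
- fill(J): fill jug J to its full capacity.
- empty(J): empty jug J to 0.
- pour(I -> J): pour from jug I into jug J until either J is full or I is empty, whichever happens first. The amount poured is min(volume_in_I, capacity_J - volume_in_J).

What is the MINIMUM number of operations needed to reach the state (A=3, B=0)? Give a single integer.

BFS from (A=6, B=0). One shortest path:
  1. pour(A -> B) -> (A=0 B=6)
  2. fill(A) -> (A=6 B=6)
  3. pour(A -> B) -> (A=3 B=9)
  4. empty(B) -> (A=3 B=0)
Reached target in 4 moves.

Answer: 4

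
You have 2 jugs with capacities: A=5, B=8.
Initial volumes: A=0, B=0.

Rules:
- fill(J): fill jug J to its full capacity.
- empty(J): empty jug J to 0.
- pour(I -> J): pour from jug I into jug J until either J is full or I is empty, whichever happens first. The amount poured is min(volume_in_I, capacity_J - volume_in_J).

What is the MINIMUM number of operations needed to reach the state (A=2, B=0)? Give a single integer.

Answer: 5

Derivation:
BFS from (A=0, B=0). One shortest path:
  1. fill(A) -> (A=5 B=0)
  2. pour(A -> B) -> (A=0 B=5)
  3. fill(A) -> (A=5 B=5)
  4. pour(A -> B) -> (A=2 B=8)
  5. empty(B) -> (A=2 B=0)
Reached target in 5 moves.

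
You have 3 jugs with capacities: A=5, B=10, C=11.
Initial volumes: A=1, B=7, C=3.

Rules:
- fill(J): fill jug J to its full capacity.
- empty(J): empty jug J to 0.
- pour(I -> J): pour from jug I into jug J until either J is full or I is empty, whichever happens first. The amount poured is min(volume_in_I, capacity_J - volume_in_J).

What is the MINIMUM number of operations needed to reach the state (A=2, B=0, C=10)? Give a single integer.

BFS from (A=1, B=7, C=3). One shortest path:
  1. fill(A) -> (A=5 B=7 C=3)
  2. empty(C) -> (A=5 B=7 C=0)
  3. pour(A -> B) -> (A=2 B=10 C=0)
  4. pour(B -> C) -> (A=2 B=0 C=10)
Reached target in 4 moves.

Answer: 4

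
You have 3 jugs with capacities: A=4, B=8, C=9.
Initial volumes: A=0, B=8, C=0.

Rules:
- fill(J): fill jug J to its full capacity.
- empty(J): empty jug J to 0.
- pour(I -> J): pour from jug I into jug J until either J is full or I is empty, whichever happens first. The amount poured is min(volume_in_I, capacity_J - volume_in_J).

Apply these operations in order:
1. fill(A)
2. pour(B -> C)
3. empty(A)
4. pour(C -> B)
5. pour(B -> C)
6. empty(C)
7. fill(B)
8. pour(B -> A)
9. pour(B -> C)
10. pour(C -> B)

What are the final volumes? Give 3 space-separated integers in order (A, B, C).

Step 1: fill(A) -> (A=4 B=8 C=0)
Step 2: pour(B -> C) -> (A=4 B=0 C=8)
Step 3: empty(A) -> (A=0 B=0 C=8)
Step 4: pour(C -> B) -> (A=0 B=8 C=0)
Step 5: pour(B -> C) -> (A=0 B=0 C=8)
Step 6: empty(C) -> (A=0 B=0 C=0)
Step 7: fill(B) -> (A=0 B=8 C=0)
Step 8: pour(B -> A) -> (A=4 B=4 C=0)
Step 9: pour(B -> C) -> (A=4 B=0 C=4)
Step 10: pour(C -> B) -> (A=4 B=4 C=0)

Answer: 4 4 0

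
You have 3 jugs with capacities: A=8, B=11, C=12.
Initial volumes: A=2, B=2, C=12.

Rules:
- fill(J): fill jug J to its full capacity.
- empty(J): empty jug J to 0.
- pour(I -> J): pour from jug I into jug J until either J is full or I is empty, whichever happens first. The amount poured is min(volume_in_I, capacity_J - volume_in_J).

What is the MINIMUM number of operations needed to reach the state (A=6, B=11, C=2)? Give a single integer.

BFS from (A=2, B=2, C=12). One shortest path:
  1. pour(C -> A) -> (A=8 B=2 C=6)
  2. empty(A) -> (A=0 B=2 C=6)
  3. pour(C -> A) -> (A=6 B=2 C=0)
  4. pour(B -> C) -> (A=6 B=0 C=2)
  5. fill(B) -> (A=6 B=11 C=2)
Reached target in 5 moves.

Answer: 5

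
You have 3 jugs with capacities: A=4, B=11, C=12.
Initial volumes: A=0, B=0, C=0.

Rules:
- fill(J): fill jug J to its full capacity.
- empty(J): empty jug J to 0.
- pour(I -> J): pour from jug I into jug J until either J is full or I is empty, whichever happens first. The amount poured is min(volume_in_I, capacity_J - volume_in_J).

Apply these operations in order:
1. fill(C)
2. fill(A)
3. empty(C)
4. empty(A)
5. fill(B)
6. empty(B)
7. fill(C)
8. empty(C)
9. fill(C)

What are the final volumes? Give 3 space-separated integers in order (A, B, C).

Step 1: fill(C) -> (A=0 B=0 C=12)
Step 2: fill(A) -> (A=4 B=0 C=12)
Step 3: empty(C) -> (A=4 B=0 C=0)
Step 4: empty(A) -> (A=0 B=0 C=0)
Step 5: fill(B) -> (A=0 B=11 C=0)
Step 6: empty(B) -> (A=0 B=0 C=0)
Step 7: fill(C) -> (A=0 B=0 C=12)
Step 8: empty(C) -> (A=0 B=0 C=0)
Step 9: fill(C) -> (A=0 B=0 C=12)

Answer: 0 0 12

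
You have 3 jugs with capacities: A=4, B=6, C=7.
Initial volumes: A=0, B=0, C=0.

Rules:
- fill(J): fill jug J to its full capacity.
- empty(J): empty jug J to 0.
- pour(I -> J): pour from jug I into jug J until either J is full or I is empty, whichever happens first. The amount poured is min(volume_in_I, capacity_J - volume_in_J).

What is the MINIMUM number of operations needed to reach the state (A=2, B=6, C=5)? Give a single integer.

BFS from (A=0, B=0, C=0). One shortest path:
  1. fill(C) -> (A=0 B=0 C=7)
  2. pour(C -> B) -> (A=0 B=6 C=1)
  3. pour(B -> A) -> (A=4 B=2 C=1)
  4. pour(A -> C) -> (A=0 B=2 C=5)
  5. pour(B -> A) -> (A=2 B=0 C=5)
  6. fill(B) -> (A=2 B=6 C=5)
Reached target in 6 moves.

Answer: 6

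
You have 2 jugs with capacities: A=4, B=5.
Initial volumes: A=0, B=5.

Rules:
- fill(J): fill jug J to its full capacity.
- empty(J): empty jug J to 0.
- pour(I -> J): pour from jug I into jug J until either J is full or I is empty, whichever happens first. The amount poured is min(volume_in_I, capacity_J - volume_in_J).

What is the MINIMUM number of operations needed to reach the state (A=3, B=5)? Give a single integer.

Answer: 5

Derivation:
BFS from (A=0, B=5). One shortest path:
  1. fill(A) -> (A=4 B=5)
  2. empty(B) -> (A=4 B=0)
  3. pour(A -> B) -> (A=0 B=4)
  4. fill(A) -> (A=4 B=4)
  5. pour(A -> B) -> (A=3 B=5)
Reached target in 5 moves.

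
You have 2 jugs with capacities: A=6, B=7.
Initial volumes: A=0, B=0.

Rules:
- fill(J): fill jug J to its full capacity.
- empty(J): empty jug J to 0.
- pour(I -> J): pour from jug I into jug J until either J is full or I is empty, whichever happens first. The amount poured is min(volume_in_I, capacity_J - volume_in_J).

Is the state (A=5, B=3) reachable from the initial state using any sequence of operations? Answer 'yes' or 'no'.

Answer: no

Derivation:
BFS explored all 26 reachable states.
Reachable set includes: (0,0), (0,1), (0,2), (0,3), (0,4), (0,5), (0,6), (0,7), (1,0), (1,7), (2,0), (2,7) ...
Target (A=5, B=3) not in reachable set → no.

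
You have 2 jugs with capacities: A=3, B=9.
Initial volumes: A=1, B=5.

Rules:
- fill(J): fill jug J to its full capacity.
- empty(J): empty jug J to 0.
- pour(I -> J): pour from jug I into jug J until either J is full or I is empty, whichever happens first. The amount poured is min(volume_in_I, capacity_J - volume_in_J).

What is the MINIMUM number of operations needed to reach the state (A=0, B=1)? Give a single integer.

Answer: 2

Derivation:
BFS from (A=1, B=5). One shortest path:
  1. empty(B) -> (A=1 B=0)
  2. pour(A -> B) -> (A=0 B=1)
Reached target in 2 moves.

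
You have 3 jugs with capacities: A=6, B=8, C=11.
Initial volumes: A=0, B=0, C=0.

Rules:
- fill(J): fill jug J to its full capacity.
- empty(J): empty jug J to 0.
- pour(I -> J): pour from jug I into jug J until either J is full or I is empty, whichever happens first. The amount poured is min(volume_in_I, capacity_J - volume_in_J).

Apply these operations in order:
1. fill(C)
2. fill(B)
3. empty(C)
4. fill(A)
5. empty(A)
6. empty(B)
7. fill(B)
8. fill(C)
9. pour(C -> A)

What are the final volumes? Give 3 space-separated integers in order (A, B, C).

Step 1: fill(C) -> (A=0 B=0 C=11)
Step 2: fill(B) -> (A=0 B=8 C=11)
Step 3: empty(C) -> (A=0 B=8 C=0)
Step 4: fill(A) -> (A=6 B=8 C=0)
Step 5: empty(A) -> (A=0 B=8 C=0)
Step 6: empty(B) -> (A=0 B=0 C=0)
Step 7: fill(B) -> (A=0 B=8 C=0)
Step 8: fill(C) -> (A=0 B=8 C=11)
Step 9: pour(C -> A) -> (A=6 B=8 C=5)

Answer: 6 8 5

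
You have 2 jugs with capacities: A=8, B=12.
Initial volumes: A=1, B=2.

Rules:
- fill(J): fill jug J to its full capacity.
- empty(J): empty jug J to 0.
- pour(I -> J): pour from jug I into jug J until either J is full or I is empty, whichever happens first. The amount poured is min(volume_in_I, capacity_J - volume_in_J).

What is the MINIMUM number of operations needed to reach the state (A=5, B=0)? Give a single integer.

BFS from (A=1, B=2). One shortest path:
  1. fill(B) -> (A=1 B=12)
  2. pour(B -> A) -> (A=8 B=5)
  3. empty(A) -> (A=0 B=5)
  4. pour(B -> A) -> (A=5 B=0)
Reached target in 4 moves.

Answer: 4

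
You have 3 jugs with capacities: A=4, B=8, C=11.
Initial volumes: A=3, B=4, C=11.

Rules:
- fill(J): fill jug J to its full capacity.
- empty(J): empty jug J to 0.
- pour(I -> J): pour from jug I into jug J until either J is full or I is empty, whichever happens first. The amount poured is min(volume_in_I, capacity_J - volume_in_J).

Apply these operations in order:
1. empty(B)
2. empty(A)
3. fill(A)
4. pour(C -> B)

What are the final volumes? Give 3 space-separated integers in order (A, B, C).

Step 1: empty(B) -> (A=3 B=0 C=11)
Step 2: empty(A) -> (A=0 B=0 C=11)
Step 3: fill(A) -> (A=4 B=0 C=11)
Step 4: pour(C -> B) -> (A=4 B=8 C=3)

Answer: 4 8 3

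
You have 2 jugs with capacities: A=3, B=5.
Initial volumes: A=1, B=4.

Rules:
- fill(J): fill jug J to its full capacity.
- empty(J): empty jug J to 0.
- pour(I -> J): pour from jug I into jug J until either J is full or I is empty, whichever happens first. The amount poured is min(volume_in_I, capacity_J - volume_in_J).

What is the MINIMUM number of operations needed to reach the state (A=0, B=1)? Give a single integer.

BFS from (A=1, B=4). One shortest path:
  1. empty(B) -> (A=1 B=0)
  2. pour(A -> B) -> (A=0 B=1)
Reached target in 2 moves.

Answer: 2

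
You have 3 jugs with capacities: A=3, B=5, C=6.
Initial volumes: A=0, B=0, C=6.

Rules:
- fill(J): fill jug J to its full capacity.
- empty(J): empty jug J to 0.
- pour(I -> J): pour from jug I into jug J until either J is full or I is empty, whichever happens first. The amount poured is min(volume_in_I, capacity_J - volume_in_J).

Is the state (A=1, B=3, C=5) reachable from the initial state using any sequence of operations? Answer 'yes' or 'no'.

BFS explored all 128 reachable states.
Reachable set includes: (0,0,0), (0,0,1), (0,0,2), (0,0,3), (0,0,4), (0,0,5), (0,0,6), (0,1,0), (0,1,1), (0,1,2), (0,1,3), (0,1,4) ...
Target (A=1, B=3, C=5) not in reachable set → no.

Answer: no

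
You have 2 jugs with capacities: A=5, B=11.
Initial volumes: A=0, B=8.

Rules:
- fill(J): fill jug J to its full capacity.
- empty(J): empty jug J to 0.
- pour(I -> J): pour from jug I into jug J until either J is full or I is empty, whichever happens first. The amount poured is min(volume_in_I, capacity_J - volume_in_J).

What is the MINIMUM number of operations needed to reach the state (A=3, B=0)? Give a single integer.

Answer: 3

Derivation:
BFS from (A=0, B=8). One shortest path:
  1. pour(B -> A) -> (A=5 B=3)
  2. empty(A) -> (A=0 B=3)
  3. pour(B -> A) -> (A=3 B=0)
Reached target in 3 moves.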